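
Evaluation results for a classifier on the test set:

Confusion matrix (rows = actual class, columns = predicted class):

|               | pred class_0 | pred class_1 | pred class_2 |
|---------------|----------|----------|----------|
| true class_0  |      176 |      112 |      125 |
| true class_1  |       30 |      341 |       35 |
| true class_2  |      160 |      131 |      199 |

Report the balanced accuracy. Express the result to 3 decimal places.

0.557

Balanced accuracy = mean of per-class recall.
  class_0: recall = 176/413 = 0.4262
  class_1: recall = 341/406 = 0.8399
  class_2: recall = 199/490 = 0.4061
Mean = (0.4262 + 0.8399 + 0.4061) / 3 = 0.557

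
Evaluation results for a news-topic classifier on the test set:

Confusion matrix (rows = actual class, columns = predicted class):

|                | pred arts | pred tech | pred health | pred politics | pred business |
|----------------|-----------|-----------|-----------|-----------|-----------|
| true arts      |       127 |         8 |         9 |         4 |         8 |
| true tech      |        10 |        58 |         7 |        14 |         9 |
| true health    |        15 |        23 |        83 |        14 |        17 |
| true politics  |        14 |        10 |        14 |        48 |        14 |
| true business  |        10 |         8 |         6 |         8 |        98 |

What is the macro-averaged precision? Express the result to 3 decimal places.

Per-class precision (TP/(TP+FP)):
  arts: TP=127, FP=10+15+14+10=49 → 127/176 = 0.7216
  tech: TP=58, FP=8+23+10+8=49 → 58/107 = 0.5421
  health: TP=83, FP=9+7+14+6=36 → 83/119 = 0.6975
  politics: TP=48, FP=4+14+14+8=40 → 48/88 = 0.5455
  business: TP=98, FP=8+9+17+14=48 → 98/146 = 0.6712
Macro-precision = mean = (0.7216 + 0.5421 + 0.6975 + 0.5455 + 0.6712) / 5 = 0.636

0.636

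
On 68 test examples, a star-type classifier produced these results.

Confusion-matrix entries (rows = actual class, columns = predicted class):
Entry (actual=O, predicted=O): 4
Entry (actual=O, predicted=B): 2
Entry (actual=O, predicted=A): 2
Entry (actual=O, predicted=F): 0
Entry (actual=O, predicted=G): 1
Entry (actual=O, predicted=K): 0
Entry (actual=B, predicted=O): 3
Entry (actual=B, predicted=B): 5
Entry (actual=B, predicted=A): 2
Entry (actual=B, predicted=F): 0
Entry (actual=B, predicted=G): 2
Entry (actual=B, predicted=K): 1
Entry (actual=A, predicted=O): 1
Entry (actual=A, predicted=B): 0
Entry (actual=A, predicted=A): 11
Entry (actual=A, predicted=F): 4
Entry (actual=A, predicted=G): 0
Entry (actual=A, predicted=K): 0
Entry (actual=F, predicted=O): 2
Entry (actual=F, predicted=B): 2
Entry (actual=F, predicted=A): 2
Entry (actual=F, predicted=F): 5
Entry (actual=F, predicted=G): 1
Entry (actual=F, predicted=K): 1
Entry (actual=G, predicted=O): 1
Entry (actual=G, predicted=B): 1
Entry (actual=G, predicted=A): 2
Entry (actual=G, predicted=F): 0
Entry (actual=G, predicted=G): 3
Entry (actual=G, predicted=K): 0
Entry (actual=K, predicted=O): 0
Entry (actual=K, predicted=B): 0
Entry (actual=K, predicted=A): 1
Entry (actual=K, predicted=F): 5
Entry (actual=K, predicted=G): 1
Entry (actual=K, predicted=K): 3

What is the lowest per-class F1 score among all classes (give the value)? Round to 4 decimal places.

0.3704

Per-class F1 score (2·TP/(2·TP+FP+FN)):
  O: TP=4, FP=3+1+2+1+0=7, FN=2+2+0+1+0=5 → 8/20 = 0.40000
  B: TP=5, FP=2+0+2+1+0=5, FN=3+2+0+2+1=8 → 10/23 = 0.43478
  A: TP=11, FP=2+2+2+2+1=9, FN=1+0+4+0+0=5 → 22/36 = 0.61111
  F: TP=5, FP=0+0+4+0+5=9, FN=2+2+2+1+1=8 → 10/27 = 0.37037
  G: TP=3, FP=1+2+0+1+1=5, FN=1+1+2+0+0=4 → 6/15 = 0.40000
  K: TP=3, FP=0+1+0+1+0=2, FN=0+0+1+5+1=7 → 6/15 = 0.40000
Lowest is class 'F' with F1 score = 0.3704.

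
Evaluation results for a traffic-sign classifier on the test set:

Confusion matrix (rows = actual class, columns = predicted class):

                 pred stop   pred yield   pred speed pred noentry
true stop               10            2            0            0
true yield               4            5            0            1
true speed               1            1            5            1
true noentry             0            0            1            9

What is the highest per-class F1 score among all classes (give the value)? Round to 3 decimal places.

Per-class F1 score (2·TP/(2·TP+FP+FN)):
  stop: TP=10, FP=4+1+0=5, FN=2+0+0=2 → 20/27 = 0.7407
  yield: TP=5, FP=2+1+0=3, FN=4+0+1=5 → 10/18 = 0.5556
  speed: TP=5, FP=0+0+1=1, FN=1+1+1=3 → 10/14 = 0.7143
  noentry: TP=9, FP=0+1+1=2, FN=0+0+1=1 → 18/21 = 0.8571
Highest is class 'noentry' with F1 score = 0.857.

0.857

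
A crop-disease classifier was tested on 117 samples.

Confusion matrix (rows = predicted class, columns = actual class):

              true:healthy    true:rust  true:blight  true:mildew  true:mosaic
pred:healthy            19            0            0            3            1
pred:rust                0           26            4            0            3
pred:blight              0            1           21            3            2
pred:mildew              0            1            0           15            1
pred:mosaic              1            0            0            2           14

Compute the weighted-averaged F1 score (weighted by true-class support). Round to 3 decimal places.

Per-class F1 score (2·TP/(2·TP+FP+FN)):
  healthy: TP=19, FP=0+0+3+1=4, FN=0+0+0+1=1 → 38/43 = 0.8837
  rust: TP=26, FP=0+4+0+3=7, FN=0+1+1+0=2 → 52/61 = 0.8525
  blight: TP=21, FP=0+1+3+2=6, FN=0+4+0+0=4 → 42/52 = 0.8077
  mildew: TP=15, FP=0+1+0+1=2, FN=3+0+3+2=8 → 30/40 = 0.7500
  mosaic: TP=14, FP=1+0+0+2=3, FN=1+3+2+1=7 → 28/38 = 0.7368
Weighted-F1 score = Σ (supportᵢ/N)·F1 scoreᵢ with N=117: (20/117)·0.8837 + (28/117)·0.8525 + (25/117)·0.8077 + (23/117)·0.7500 + (21/117)·0.7368 = 0.807

0.807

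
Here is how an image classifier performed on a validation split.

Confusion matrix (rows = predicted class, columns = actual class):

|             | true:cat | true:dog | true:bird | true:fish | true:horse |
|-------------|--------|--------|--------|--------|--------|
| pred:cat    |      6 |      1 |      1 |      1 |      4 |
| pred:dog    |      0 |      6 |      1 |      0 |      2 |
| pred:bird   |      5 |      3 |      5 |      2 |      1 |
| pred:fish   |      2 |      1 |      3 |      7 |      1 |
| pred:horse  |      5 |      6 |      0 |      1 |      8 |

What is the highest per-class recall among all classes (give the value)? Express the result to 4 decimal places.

Per-class recall (TP/(TP+FN)):
  cat: TP=6, FN=0+5+2+5=12 → 6/18 = 0.33333
  dog: TP=6, FN=1+3+1+6=11 → 6/17 = 0.35294
  bird: TP=5, FN=1+1+3+0=5 → 5/10 = 0.50000
  fish: TP=7, FN=1+0+2+1=4 → 7/11 = 0.63636
  horse: TP=8, FN=4+2+1+1=8 → 8/16 = 0.50000
Highest is class 'fish' with recall = 0.6364.

0.6364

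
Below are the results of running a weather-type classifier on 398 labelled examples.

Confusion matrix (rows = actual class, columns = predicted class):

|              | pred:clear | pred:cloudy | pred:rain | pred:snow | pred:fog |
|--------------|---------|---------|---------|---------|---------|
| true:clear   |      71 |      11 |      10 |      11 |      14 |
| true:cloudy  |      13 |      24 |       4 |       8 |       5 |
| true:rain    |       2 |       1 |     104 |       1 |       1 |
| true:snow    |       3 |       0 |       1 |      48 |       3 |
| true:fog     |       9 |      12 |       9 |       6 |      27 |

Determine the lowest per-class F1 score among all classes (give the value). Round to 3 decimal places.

0.471

Per-class F1 score (2·TP/(2·TP+FP+FN)):
  clear: TP=71, FP=13+2+3+9=27, FN=11+10+11+14=46 → 142/215 = 0.6605
  cloudy: TP=24, FP=11+1+0+12=24, FN=13+4+8+5=30 → 48/102 = 0.4706
  rain: TP=104, FP=10+4+1+9=24, FN=2+1+1+1=5 → 208/237 = 0.8776
  snow: TP=48, FP=11+8+1+6=26, FN=3+0+1+3=7 → 96/129 = 0.7442
  fog: TP=27, FP=14+5+1+3=23, FN=9+12+9+6=36 → 54/113 = 0.4779
Lowest is class 'cloudy' with F1 score = 0.471.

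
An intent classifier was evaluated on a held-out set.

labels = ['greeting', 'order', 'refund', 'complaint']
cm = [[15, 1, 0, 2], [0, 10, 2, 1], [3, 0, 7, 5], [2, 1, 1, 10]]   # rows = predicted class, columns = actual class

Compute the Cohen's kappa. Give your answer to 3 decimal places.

0.597

Observed agreement pₒ = trace/N = 42/60 = 0.7000
Expected agreement pₑ = Σ (rowᵢ·colᵢ)/N² = (20·18 + 12·13 + 10·15 + 18·14)/60² = 0.2550
κ = (pₒ − pₑ)/(1 − pₑ) = (0.7000 − 0.2550)/(1 − 0.2550) = 0.597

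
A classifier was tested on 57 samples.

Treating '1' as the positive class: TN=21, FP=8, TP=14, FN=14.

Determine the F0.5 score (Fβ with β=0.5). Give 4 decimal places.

0.6034

Fβ = (1+β²)·TP / ((1+β²)·TP + β²·FN + FP), with β²=1/4
= 1.25·14 / (1.25·14 + 0.25·14 + 8) = 0.6034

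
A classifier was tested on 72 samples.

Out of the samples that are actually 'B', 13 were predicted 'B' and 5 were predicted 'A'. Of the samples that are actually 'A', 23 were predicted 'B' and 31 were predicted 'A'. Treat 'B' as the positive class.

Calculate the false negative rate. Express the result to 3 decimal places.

0.278

FNR = FN/(FN+TP) = 5/(5+13) = 0.278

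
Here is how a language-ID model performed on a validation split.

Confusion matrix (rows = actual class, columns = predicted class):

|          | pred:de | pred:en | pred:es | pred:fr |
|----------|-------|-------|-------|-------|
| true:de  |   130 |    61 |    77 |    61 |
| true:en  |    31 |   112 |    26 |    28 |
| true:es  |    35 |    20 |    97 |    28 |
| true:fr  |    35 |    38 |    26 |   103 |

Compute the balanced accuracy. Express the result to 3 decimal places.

0.503

Balanced accuracy = mean of per-class recall.
  de: recall = 130/329 = 0.3951
  en: recall = 112/197 = 0.5685
  es: recall = 97/180 = 0.5389
  fr: recall = 103/202 = 0.5099
Mean = (0.3951 + 0.5685 + 0.5389 + 0.5099) / 4 = 0.503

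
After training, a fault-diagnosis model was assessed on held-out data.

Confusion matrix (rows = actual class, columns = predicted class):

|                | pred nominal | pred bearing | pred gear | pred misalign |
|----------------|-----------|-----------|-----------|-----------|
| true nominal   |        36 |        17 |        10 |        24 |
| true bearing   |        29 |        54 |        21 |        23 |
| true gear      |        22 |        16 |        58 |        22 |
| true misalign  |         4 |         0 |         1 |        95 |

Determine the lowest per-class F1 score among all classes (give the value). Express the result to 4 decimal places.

0.4045

Per-class F1 score (2·TP/(2·TP+FP+FN)):
  nominal: TP=36, FP=29+22+4=55, FN=17+10+24=51 → 72/178 = 0.40449
  bearing: TP=54, FP=17+16+0=33, FN=29+21+23=73 → 108/214 = 0.50467
  gear: TP=58, FP=10+21+1=32, FN=22+16+22=60 → 116/208 = 0.55769
  misalign: TP=95, FP=24+23+22=69, FN=4+0+1=5 → 190/264 = 0.71970
Lowest is class 'nominal' with F1 score = 0.4045.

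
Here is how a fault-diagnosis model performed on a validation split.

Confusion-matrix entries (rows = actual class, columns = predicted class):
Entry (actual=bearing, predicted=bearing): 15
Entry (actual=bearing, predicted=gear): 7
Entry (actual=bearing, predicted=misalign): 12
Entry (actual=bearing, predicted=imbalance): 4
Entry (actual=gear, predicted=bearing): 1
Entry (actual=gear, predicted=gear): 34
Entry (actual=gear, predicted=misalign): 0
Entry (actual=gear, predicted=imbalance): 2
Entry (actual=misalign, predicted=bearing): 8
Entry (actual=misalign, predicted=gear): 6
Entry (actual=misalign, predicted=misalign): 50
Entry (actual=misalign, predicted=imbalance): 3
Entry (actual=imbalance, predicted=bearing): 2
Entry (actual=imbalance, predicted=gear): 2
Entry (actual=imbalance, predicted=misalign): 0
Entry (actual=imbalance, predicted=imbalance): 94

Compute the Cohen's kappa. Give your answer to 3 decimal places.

0.722

Observed agreement pₒ = trace/N = 193/240 = 0.8042
Expected agreement pₑ = Σ (rowᵢ·colᵢ)/N² = (38·26 + 37·49 + 67·62 + 98·103)/240² = 0.2960
κ = (pₒ − pₑ)/(1 − pₑ) = (0.8042 − 0.2960)/(1 − 0.2960) = 0.722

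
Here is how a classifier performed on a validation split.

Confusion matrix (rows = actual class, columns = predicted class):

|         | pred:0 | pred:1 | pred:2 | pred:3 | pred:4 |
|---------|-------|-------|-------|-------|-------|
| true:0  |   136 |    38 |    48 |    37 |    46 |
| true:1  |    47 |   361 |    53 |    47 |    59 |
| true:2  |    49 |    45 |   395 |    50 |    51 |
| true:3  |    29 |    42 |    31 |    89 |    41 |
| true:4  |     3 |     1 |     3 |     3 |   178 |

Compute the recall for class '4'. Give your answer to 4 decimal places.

Take TP from the diagonal, FP from the rest of the '4' prediction marginal, FN from the rest of the '4' actual marginal.
recall = TP/(TP+FN).
4: TP=178, FN=3+1+3+3=10 → 178/188 = 0.94681

0.9468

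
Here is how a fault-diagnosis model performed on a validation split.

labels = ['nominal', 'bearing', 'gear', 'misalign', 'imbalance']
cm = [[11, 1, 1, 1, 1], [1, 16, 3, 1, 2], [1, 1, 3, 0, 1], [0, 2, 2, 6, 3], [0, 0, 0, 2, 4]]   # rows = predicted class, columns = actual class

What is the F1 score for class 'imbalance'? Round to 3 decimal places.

0.471

Treat 'imbalance' as positive and all other classes as negative.
F1 score = 2·TP/(2·TP+FP+FN).
imbalance: TP=4, FP=0+0+0+2=2, FN=1+2+1+3=7 → 8/17 = 0.4706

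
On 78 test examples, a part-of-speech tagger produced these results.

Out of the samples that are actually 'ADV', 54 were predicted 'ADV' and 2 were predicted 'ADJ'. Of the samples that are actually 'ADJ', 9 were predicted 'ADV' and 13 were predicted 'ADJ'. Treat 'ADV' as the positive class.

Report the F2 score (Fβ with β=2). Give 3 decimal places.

Fβ = (1+β²)·TP / ((1+β²)·TP + β²·FN + FP), with β²=4
= 5·54 / (5·54 + 4·2 + 9) = 0.941

0.941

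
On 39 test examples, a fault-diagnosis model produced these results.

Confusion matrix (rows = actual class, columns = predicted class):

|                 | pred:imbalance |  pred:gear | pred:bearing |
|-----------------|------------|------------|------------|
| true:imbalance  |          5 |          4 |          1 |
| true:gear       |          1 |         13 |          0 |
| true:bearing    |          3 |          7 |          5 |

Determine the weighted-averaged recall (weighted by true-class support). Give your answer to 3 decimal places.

0.590

Per-class recall (TP/(TP+FN)):
  imbalance: TP=5, FN=4+1=5 → 5/10 = 0.5000
  gear: TP=13, FN=1+0=1 → 13/14 = 0.9286
  bearing: TP=5, FN=3+7=10 → 5/15 = 0.3333
Weighted-recall = Σ (supportᵢ/N)·recallᵢ with N=39: (10/39)·0.5000 + (14/39)·0.9286 + (15/39)·0.3333 = 0.590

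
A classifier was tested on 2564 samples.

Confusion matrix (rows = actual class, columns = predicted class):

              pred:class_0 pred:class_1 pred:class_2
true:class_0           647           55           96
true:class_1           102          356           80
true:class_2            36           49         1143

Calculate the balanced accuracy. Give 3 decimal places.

Balanced accuracy = mean of per-class recall.
  class_0: recall = 647/798 = 0.8108
  class_1: recall = 356/538 = 0.6617
  class_2: recall = 1143/1228 = 0.9308
Mean = (0.8108 + 0.6617 + 0.9308) / 3 = 0.801

0.801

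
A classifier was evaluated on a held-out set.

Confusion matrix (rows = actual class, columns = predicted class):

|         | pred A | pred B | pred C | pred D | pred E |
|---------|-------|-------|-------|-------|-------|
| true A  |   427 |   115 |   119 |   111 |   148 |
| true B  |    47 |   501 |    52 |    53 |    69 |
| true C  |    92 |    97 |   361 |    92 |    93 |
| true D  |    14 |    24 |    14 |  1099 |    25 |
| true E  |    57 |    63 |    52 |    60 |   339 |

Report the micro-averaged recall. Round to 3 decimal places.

Micro-averaging pools counts across classes: ΣTP=2727, ΣFP=1397, ΣFN=1397.
Micro-recall = TP/(TP+FN) on pooled counts = 0.661 (equals overall accuracy in single-label multiclass).

0.661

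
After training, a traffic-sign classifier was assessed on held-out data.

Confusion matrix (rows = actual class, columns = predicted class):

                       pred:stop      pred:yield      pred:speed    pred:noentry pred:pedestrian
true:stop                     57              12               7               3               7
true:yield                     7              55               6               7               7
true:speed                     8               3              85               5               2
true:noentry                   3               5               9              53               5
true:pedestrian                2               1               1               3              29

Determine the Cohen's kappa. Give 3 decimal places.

0.657

Observed agreement pₒ = trace/N = 279/382 = 0.7304
Expected agreement pₑ = Σ (rowᵢ·colᵢ)/N² = (86·77 + 82·76 + 103·108 + 75·71 + 36·50)/382² = 0.2131
κ = (pₒ − pₑ)/(1 − pₑ) = (0.7304 − 0.2131)/(1 − 0.2131) = 0.657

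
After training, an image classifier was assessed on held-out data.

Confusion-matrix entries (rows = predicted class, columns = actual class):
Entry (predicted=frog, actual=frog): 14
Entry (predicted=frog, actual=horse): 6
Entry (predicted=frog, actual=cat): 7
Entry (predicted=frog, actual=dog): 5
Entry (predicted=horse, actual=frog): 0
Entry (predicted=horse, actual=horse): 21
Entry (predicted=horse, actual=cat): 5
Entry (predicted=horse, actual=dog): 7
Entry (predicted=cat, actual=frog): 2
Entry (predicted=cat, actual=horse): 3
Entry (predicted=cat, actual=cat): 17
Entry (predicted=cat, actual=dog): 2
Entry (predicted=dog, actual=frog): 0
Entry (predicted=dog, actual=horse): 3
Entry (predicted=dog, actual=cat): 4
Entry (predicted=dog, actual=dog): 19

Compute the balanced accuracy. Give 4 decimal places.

Balanced accuracy = mean of per-class recall.
  frog: recall = 14/16 = 0.87500
  horse: recall = 21/33 = 0.63636
  cat: recall = 17/33 = 0.51515
  dog: recall = 19/33 = 0.57576
Mean = (0.87500 + 0.63636 + 0.51515 + 0.57576) / 4 = 0.6506

0.6506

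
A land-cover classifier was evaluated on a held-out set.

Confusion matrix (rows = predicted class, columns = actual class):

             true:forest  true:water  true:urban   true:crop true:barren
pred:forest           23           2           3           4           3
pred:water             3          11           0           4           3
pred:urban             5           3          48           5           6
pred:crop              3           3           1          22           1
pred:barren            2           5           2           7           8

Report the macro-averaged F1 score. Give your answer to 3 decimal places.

Per-class F1 score (2·TP/(2·TP+FP+FN)):
  forest: TP=23, FP=2+3+4+3=12, FN=3+5+3+2=13 → 46/71 = 0.6479
  water: TP=11, FP=3+0+4+3=10, FN=2+3+3+5=13 → 22/45 = 0.4889
  urban: TP=48, FP=5+3+5+6=19, FN=3+0+1+2=6 → 96/121 = 0.7934
  crop: TP=22, FP=3+3+1+1=8, FN=4+4+5+7=20 → 44/72 = 0.6111
  barren: TP=8, FP=2+5+2+7=16, FN=3+3+6+1=13 → 16/45 = 0.3556
Macro-F1 score = mean = (0.6479 + 0.4889 + 0.7934 + 0.6111 + 0.3556) / 5 = 0.579

0.579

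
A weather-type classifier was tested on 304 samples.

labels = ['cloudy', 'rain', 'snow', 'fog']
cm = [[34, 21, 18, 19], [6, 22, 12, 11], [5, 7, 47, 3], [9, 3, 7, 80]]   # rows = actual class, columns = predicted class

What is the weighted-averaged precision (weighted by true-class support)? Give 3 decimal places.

Per-class precision (TP/(TP+FP)):
  cloudy: TP=34, FP=6+5+9=20 → 34/54 = 0.6296
  rain: TP=22, FP=21+7+3=31 → 22/53 = 0.4151
  snow: TP=47, FP=18+12+7=37 → 47/84 = 0.5595
  fog: TP=80, FP=19+11+3=33 → 80/113 = 0.7080
Weighted-precision = Σ (supportᵢ/N)·precisionᵢ with N=304: (92/304)·0.6296 + (51/304)·0.4151 + (62/304)·0.5595 + (99/304)·0.7080 = 0.605

0.605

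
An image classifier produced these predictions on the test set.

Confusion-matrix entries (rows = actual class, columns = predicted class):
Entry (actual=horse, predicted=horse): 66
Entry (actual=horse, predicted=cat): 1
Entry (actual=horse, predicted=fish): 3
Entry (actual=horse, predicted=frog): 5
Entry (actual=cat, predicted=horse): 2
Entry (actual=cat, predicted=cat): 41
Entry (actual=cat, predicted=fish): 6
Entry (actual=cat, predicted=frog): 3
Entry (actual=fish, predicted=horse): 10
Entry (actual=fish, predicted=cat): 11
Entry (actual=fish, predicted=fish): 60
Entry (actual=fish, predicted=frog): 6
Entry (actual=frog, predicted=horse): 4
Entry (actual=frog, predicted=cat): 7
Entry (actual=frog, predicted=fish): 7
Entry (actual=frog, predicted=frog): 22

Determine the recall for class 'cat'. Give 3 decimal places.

0.788

Take TP from the diagonal, FP from the rest of the 'cat' prediction marginal, FN from the rest of the 'cat' actual marginal.
recall = TP/(TP+FN).
cat: TP=41, FN=2+6+3=11 → 41/52 = 0.7885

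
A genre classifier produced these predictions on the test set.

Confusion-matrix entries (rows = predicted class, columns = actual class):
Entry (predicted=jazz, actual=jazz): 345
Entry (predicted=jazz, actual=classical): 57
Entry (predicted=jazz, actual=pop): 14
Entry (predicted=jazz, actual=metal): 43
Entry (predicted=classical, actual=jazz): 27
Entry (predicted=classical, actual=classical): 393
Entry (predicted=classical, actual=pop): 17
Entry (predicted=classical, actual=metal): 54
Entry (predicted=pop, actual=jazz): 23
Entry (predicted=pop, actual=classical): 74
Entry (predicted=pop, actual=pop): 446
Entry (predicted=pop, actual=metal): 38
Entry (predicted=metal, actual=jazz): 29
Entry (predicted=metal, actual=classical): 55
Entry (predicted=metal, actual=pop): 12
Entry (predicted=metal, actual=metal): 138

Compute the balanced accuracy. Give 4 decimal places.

Balanced accuracy = mean of per-class recall.
  jazz: recall = 345/424 = 0.81368
  classical: recall = 393/579 = 0.67876
  pop: recall = 446/489 = 0.91207
  metal: recall = 138/273 = 0.50549
Mean = (0.81368 + 0.67876 + 0.91207 + 0.50549) / 4 = 0.7275

0.7275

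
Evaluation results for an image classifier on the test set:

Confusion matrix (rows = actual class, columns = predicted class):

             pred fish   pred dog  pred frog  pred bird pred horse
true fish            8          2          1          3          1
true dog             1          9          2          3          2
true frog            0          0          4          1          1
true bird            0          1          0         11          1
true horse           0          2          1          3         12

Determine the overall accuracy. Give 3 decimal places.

0.638

Accuracy = trace / total = (8+9+4+11+12=44) / 69 = 44/69 = 0.638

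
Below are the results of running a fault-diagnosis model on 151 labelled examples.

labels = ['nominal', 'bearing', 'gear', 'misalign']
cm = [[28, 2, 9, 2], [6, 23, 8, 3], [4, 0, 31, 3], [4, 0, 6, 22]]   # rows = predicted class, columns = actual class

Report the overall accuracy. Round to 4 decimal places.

0.6887

Accuracy = trace / total = (28+23+31+22=104) / 151 = 104/151 = 0.6887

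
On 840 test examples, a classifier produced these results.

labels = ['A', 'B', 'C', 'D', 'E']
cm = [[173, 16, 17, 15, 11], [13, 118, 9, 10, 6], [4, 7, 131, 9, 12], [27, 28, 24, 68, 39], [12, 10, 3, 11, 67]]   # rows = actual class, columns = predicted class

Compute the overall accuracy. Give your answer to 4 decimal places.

0.6631

Accuracy = trace / total = (173+118+131+68+67=557) / 840 = 557/840 = 0.6631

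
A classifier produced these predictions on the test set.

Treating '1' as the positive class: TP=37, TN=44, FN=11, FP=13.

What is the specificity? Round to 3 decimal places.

Specificity = TN/(TN+FP) = 44/(44+13) = 0.772

0.772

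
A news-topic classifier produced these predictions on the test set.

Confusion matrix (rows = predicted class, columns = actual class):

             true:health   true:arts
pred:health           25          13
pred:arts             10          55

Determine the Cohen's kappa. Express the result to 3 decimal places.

0.512

Observed agreement pₒ = trace/N = 80/103 = 0.7767
Expected agreement pₑ = Σ (rowᵢ·colᵢ)/N² = (35·38 + 68·65)/103² = 0.5420
κ = (pₒ − pₑ)/(1 − pₑ) = (0.7767 − 0.5420)/(1 − 0.5420) = 0.512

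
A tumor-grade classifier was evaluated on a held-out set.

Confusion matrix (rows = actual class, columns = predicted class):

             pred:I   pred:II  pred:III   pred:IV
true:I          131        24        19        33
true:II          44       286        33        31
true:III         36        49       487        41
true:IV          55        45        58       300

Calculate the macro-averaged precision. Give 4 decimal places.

0.6892

Per-class precision (TP/(TP+FP)):
  I: TP=131, FP=44+36+55=135 → 131/266 = 0.49248
  II: TP=286, FP=24+49+45=118 → 286/404 = 0.70792
  III: TP=487, FP=19+33+58=110 → 487/597 = 0.81575
  IV: TP=300, FP=33+31+41=105 → 300/405 = 0.74074
Macro-precision = mean = (0.49248 + 0.70792 + 0.81575 + 0.74074) / 4 = 0.6892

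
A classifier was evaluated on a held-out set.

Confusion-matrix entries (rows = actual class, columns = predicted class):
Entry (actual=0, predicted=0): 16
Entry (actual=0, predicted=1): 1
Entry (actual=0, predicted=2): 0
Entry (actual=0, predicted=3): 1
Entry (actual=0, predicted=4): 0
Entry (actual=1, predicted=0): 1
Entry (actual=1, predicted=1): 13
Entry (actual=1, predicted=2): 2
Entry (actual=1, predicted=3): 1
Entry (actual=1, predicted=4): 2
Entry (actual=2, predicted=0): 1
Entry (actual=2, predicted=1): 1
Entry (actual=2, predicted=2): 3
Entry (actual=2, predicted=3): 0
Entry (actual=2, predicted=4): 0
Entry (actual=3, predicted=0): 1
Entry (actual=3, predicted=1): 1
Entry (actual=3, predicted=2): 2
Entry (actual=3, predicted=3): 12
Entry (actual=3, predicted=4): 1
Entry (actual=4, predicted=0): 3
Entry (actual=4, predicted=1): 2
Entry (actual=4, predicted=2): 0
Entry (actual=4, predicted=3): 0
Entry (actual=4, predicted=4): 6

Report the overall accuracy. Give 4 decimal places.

Accuracy = trace / total = (16+13+3+12+6=50) / 70 = 50/70 = 0.7143

0.7143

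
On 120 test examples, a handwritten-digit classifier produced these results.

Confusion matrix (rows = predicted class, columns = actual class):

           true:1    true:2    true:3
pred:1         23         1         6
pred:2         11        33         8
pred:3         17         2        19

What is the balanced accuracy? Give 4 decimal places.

0.6478

Balanced accuracy = mean of per-class recall.
  1: recall = 23/51 = 0.45098
  2: recall = 33/36 = 0.91667
  3: recall = 19/33 = 0.57576
Mean = (0.45098 + 0.91667 + 0.57576) / 3 = 0.6478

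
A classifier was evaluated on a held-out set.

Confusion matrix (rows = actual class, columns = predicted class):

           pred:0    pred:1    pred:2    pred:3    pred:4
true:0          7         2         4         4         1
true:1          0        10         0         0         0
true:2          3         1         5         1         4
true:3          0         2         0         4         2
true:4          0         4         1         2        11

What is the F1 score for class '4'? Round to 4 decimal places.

0.6111

One-vs-rest for '4': TP = diagonal; FP = other classes predicted '4'; FN = '4' predicted as other.
F1 score = 2·TP/(2·TP+FP+FN).
4: TP=11, FP=1+0+4+2=7, FN=0+4+1+2=7 → 22/36 = 0.61111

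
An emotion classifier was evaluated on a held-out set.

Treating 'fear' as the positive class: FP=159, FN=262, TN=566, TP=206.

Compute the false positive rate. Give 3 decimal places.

0.219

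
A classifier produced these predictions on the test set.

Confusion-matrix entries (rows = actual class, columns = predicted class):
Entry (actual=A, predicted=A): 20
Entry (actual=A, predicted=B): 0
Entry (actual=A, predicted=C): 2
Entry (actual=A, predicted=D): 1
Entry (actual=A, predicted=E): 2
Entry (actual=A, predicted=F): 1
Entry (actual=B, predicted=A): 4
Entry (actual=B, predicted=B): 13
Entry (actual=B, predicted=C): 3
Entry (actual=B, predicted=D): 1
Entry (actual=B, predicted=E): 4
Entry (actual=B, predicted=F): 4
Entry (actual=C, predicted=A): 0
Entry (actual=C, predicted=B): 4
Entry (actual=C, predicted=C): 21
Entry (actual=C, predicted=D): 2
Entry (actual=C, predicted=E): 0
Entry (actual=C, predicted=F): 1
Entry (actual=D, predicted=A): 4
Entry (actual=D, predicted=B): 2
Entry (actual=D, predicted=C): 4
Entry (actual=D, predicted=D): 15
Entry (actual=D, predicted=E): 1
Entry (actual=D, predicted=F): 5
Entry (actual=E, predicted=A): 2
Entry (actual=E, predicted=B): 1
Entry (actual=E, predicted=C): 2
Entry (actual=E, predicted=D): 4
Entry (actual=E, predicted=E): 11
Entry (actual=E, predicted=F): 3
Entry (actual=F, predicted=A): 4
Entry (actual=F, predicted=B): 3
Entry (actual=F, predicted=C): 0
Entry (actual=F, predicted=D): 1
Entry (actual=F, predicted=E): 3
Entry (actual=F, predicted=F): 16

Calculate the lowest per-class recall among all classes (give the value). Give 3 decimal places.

Per-class recall (TP/(TP+FN)):
  A: TP=20, FN=0+2+1+2+1=6 → 20/26 = 0.7692
  B: TP=13, FN=4+3+1+4+4=16 → 13/29 = 0.4483
  C: TP=21, FN=0+4+2+0+1=7 → 21/28 = 0.7500
  D: TP=15, FN=4+2+4+1+5=16 → 15/31 = 0.4839
  E: TP=11, FN=2+1+2+4+3=12 → 11/23 = 0.4783
  F: TP=16, FN=4+3+0+1+3=11 → 16/27 = 0.5926
Lowest is class 'B' with recall = 0.448.

0.448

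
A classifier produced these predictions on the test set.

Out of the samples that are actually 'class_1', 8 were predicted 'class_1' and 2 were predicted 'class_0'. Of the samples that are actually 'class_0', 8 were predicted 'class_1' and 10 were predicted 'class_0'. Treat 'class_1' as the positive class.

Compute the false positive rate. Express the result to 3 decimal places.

0.444

FPR = FP/(FP+TN) = 8/(8+10) = 0.444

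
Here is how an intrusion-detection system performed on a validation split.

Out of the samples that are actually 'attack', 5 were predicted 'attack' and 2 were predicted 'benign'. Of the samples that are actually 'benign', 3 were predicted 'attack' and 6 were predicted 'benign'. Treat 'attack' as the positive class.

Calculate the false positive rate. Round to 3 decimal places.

0.333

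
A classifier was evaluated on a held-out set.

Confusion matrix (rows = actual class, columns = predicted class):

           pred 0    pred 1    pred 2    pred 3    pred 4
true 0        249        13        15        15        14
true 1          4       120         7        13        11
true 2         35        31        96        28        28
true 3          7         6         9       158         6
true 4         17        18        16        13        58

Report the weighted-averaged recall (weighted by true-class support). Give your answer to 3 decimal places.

Per-class recall (TP/(TP+FN)):
  0: TP=249, FN=13+15+15+14=57 → 249/306 = 0.8137
  1: TP=120, FN=4+7+13+11=35 → 120/155 = 0.7742
  2: TP=96, FN=35+31+28+28=122 → 96/218 = 0.4404
  3: TP=158, FN=7+6+9+6=28 → 158/186 = 0.8495
  4: TP=58, FN=17+18+16+13=64 → 58/122 = 0.4754
Weighted-recall = Σ (supportᵢ/N)·recallᵢ with N=987: (306/987)·0.8137 + (155/987)·0.7742 + (218/987)·0.4404 + (186/987)·0.8495 + (122/987)·0.4754 = 0.690

0.690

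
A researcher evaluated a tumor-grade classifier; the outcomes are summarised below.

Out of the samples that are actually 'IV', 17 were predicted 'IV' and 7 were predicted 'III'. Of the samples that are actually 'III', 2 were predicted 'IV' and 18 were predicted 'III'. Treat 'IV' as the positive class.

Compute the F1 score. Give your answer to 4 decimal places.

0.7907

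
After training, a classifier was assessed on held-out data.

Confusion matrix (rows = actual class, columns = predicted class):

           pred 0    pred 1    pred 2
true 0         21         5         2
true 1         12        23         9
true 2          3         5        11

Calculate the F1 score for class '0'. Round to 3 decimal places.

0.656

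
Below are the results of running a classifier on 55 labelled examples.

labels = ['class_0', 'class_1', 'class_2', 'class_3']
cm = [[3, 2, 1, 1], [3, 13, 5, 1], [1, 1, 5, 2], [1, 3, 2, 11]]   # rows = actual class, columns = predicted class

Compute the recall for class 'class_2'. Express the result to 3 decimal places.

0.556

One-vs-rest for 'class_2': TP = diagonal; FP = other classes predicted 'class_2'; FN = 'class_2' predicted as other.
recall = TP/(TP+FN).
class_2: TP=5, FN=1+1+2=4 → 5/9 = 0.5556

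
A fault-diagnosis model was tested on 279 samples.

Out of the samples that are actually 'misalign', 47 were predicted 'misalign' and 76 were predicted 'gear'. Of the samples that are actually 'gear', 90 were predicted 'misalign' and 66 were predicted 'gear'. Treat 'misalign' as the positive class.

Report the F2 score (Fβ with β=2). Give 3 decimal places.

0.374

Fβ = (1+β²)·TP / ((1+β²)·TP + β²·FN + FP), with β²=4
= 5·47 / (5·47 + 4·76 + 90) = 0.374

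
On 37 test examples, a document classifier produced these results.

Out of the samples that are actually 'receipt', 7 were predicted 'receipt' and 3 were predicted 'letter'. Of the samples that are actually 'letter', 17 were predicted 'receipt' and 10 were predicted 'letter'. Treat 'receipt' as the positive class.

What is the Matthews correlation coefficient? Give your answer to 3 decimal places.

0.065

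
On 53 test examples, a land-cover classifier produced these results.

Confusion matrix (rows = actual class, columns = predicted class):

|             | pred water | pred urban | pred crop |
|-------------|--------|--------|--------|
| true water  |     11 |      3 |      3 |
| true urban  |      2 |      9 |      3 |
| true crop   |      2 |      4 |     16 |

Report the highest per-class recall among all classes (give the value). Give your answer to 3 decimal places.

0.727

Per-class recall (TP/(TP+FN)):
  water: TP=11, FN=3+3=6 → 11/17 = 0.6471
  urban: TP=9, FN=2+3=5 → 9/14 = 0.6429
  crop: TP=16, FN=2+4=6 → 16/22 = 0.7273
Highest is class 'crop' with recall = 0.727.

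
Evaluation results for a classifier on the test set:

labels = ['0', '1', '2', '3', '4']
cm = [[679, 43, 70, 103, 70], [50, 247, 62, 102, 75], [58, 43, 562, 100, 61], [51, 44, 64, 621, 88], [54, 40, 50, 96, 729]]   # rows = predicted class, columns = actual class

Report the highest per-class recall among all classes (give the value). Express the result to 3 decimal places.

0.761

Per-class recall (TP/(TP+FN)):
  0: TP=679, FN=50+58+51+54=213 → 679/892 = 0.7612
  1: TP=247, FN=43+43+44+40=170 → 247/417 = 0.5923
  2: TP=562, FN=70+62+64+50=246 → 562/808 = 0.6955
  3: TP=621, FN=103+102+100+96=401 → 621/1022 = 0.6076
  4: TP=729, FN=70+75+61+88=294 → 729/1023 = 0.7126
Highest is class '0' with recall = 0.761.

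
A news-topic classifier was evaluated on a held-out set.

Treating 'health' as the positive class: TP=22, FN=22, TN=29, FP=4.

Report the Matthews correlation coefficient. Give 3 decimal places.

0.396

MCC = (TP·TN − FP·FN) / √((TP+FP)(TP+FN)(TN+FP)(TN+FN))
Numerator = 22·29 − 4·22 = 550
Denominator = √(26·44·33·51) = √1925352 = 1387.5705
MCC = 550 / 1387.5705 = 0.396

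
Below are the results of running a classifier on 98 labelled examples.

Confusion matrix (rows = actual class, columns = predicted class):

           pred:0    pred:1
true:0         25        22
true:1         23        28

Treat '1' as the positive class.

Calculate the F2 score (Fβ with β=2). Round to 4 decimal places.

0.5512

Fβ = (1+β²)·TP / ((1+β²)·TP + β²·FN + FP), with β²=4
= 5·28 / (5·28 + 4·23 + 22) = 0.5512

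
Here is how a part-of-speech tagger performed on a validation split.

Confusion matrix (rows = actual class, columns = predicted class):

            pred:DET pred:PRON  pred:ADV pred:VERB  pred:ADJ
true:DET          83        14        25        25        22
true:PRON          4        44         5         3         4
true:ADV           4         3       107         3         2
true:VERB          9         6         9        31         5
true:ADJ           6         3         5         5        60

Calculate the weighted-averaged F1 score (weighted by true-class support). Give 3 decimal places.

0.660

Per-class F1 score (2·TP/(2·TP+FP+FN)):
  DET: TP=83, FP=4+4+9+6=23, FN=14+25+25+22=86 → 166/275 = 0.6036
  PRON: TP=44, FP=14+3+6+3=26, FN=4+5+3+4=16 → 88/130 = 0.6769
  ADV: TP=107, FP=25+5+9+5=44, FN=4+3+3+2=12 → 214/270 = 0.7926
  VERB: TP=31, FP=25+3+3+5=36, FN=9+6+9+5=29 → 62/127 = 0.4882
  ADJ: TP=60, FP=22+4+2+5=33, FN=6+3+5+5=19 → 120/172 = 0.6977
Weighted-F1 score = Σ (supportᵢ/N)·F1 scoreᵢ with N=487: (169/487)·0.6036 + (60/487)·0.6769 + (119/487)·0.7926 + (60/487)·0.4882 + (79/487)·0.6977 = 0.660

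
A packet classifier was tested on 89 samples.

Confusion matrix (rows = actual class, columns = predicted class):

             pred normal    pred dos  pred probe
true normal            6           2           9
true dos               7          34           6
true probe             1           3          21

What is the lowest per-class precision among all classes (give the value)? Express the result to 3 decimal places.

Per-class precision (TP/(TP+FP)):
  normal: TP=6, FP=7+1=8 → 6/14 = 0.4286
  dos: TP=34, FP=2+3=5 → 34/39 = 0.8718
  probe: TP=21, FP=9+6=15 → 21/36 = 0.5833
Lowest is class 'normal' with precision = 0.429.

0.429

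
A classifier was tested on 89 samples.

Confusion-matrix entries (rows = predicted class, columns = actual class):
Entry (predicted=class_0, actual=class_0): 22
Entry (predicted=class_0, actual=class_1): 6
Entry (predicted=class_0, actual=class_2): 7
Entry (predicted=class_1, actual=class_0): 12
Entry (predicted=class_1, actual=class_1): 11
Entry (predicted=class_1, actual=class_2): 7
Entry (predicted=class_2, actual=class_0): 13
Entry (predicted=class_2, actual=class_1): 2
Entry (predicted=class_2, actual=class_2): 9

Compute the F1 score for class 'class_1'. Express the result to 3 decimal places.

F1 score = 2·TP/(2·TP+FP+FN).
class_1: TP=11, FP=12+7=19, FN=6+2=8 → 22/49 = 0.4490

0.449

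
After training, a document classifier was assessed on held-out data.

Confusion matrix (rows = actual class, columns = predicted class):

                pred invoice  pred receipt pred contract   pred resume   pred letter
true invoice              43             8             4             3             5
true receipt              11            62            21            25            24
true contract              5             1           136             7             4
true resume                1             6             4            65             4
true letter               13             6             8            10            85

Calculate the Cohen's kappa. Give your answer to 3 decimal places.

0.616

Observed agreement pₒ = trace/N = 391/561 = 0.6970
Expected agreement pₑ = Σ (rowᵢ·colᵢ)/N² = (63·73 + 143·83 + 153·173 + 80·110 + 122·122)/561² = 0.2117
κ = (pₒ − pₑ)/(1 − pₑ) = (0.6970 − 0.2117)/(1 − 0.2117) = 0.616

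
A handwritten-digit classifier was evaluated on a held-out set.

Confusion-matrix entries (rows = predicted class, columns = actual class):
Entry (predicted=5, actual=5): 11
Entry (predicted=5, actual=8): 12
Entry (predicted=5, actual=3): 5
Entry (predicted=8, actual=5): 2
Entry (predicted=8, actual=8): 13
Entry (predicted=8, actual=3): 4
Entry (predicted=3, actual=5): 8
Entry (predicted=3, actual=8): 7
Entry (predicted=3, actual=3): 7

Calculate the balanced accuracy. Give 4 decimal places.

Balanced accuracy = mean of per-class recall.
  5: recall = 11/21 = 0.52381
  8: recall = 13/32 = 0.40625
  3: recall = 7/16 = 0.43750
Mean = (0.52381 + 0.40625 + 0.43750) / 3 = 0.4559

0.4559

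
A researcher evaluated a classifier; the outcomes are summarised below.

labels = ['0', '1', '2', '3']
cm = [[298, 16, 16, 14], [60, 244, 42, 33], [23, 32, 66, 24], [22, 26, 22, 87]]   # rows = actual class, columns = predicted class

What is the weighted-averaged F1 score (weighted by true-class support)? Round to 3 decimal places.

Per-class F1 score (2·TP/(2·TP+FP+FN)):
  0: TP=298, FP=60+23+22=105, FN=16+16+14=46 → 596/747 = 0.7979
  1: TP=244, FP=16+32+26=74, FN=60+42+33=135 → 488/697 = 0.7001
  2: TP=66, FP=16+42+22=80, FN=23+32+24=79 → 132/291 = 0.4536
  3: TP=87, FP=14+33+24=71, FN=22+26+22=70 → 174/315 = 0.5524
Weighted-F1 score = Σ (supportᵢ/N)·F1 scoreᵢ with N=1025: (344/1025)·0.7979 + (379/1025)·0.7001 + (145/1025)·0.4536 + (157/1025)·0.5524 = 0.675

0.675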